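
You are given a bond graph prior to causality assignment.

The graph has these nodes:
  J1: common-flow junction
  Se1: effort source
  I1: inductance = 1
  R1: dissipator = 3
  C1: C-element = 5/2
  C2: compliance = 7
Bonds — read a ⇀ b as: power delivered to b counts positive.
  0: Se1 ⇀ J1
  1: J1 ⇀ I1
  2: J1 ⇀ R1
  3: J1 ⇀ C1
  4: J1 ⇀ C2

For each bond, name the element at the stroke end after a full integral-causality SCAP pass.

β0 stroke→J1  (Se1: effort source, stroke at far end)
β1 stroke→I1  (I1 outputs flow p/I1)
β2 stroke→J1  (common-f at J1 fixed by 1)
β3 stroke→J1  (1-jn J1 has f-setter on 1)
β4 stroke→J1  (1-jn J1 has f-setter on 1)

#0 |J1
#1 |I1
#2 |J1
#3 |J1
#4 |J1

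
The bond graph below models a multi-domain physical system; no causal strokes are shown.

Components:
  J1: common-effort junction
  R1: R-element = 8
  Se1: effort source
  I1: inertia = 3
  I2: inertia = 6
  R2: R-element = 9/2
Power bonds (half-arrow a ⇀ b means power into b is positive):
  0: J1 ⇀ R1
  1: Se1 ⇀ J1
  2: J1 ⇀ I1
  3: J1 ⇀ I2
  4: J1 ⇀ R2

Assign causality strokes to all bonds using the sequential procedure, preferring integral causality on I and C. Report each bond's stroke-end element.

β1 →J1  (source Se1 imposes e)
β0 →R1  (J1 effort already set via bond 1)
β2 →I1  (J1: bond 1 brought effort, rest push out)
β3 →I2  (common-e at J1 fixed by 1)
β4 →R2  (common-e at J1 fixed by 1)

b0 stroke→R1
b1 stroke→J1
b2 stroke→I1
b3 stroke→I2
b4 stroke→R2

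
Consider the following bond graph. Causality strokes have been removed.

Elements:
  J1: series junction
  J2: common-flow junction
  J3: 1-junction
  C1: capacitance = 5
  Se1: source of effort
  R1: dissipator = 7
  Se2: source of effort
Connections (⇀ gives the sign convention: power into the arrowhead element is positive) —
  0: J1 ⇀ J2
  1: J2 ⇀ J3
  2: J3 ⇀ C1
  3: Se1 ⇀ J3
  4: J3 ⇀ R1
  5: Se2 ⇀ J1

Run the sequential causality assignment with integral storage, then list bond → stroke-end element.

bond 3 →J3  (Se1 (Se) sets effort on bond)
bond 5 →J1  (Se2 fixes effort; stroke away)
bond 0 →J2  (J1: last free bond brings flow in)
bond 1 →J3  (closing 1-jn rule on J2)
bond 2 →J3  (C1 outputs effort q/C1)
bond 4 →R1  (J3 needs exactly one f-in)

b0 stroke at J2
b1 stroke at J3
b2 stroke at J3
b3 stroke at J3
b4 stroke at R1
b5 stroke at J1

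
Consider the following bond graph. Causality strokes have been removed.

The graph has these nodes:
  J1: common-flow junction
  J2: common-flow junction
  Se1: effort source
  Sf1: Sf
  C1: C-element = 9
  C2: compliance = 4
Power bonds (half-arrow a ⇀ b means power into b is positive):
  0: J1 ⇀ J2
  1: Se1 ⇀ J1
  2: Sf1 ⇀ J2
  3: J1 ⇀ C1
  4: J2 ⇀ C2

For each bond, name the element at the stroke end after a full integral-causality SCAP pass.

b0 stroke→J2
b1 stroke→J1
b2 stroke→Sf1
b3 stroke→J1
b4 stroke→J2

β1 stroke→J1  (Se1: effort source, stroke at far end)
β2 stroke→Sf1  (Sf1: flow source, stroke at near end)
β0 stroke→J2  (common-f at J2 fixed by 2)
β4 stroke→J2  (1-jn J2 has f-setter on 2)
β3 stroke→J1  (J1: bond 0 brought flow, rest push out)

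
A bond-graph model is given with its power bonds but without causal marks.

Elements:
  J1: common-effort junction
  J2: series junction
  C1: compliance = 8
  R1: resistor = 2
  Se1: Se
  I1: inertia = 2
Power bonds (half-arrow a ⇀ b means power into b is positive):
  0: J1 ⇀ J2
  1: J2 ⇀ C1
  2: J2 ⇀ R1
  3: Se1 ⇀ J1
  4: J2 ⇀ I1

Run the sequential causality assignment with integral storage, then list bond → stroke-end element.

b0 →J2
b1 →J2
b2 →J2
b3 →J1
b4 →I1

bond 3 stroke→J1  (source Se1 imposes e)
bond 0 stroke→J2  (common-e at J1 fixed by 3)
bond 1 stroke→J2  (C1: C, integral causality)
bond 4 stroke→I1  (prefer integral on I1)
bond 2 stroke→J2  (J2 flow already set via bond 4)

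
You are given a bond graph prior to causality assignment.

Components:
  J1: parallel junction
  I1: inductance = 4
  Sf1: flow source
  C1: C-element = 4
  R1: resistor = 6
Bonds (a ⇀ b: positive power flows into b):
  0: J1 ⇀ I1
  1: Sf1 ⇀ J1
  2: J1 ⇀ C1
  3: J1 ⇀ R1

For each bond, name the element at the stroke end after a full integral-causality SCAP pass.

β0 stroke→I1
β1 stroke→Sf1
β2 stroke→J1
β3 stroke→R1

bond 1 stroke→Sf1  (source Sf1 imposes f)
bond 0 stroke→I1  (prefer integral on I1)
bond 2 stroke→J1  (C1: C, integral causality)
bond 3 stroke→R1  (0-jn J1 has e-setter on 2)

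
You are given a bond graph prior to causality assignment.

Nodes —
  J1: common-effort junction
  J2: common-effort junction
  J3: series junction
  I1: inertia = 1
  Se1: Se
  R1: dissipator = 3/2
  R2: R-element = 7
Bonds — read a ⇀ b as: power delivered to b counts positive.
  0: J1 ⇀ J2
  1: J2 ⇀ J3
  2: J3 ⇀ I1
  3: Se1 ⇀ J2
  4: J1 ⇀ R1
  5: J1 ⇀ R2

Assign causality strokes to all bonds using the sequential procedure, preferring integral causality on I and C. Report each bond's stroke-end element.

bond 3 →J2  (Se1 (Se) sets effort on bond)
bond 0 →J1  (0-jn J2 has e-setter on 3)
bond 1 →J3  (common-e at J2 fixed by 3)
bond 2 →I1  (only one flow-in slot at J3)
bond 4 →R1  (J1: bond 0 brought effort, rest push out)
bond 5 →R2  (common-e at J1 fixed by 0)

β0 |J1
β1 |J3
β2 |I1
β3 |J2
β4 |R1
β5 |R2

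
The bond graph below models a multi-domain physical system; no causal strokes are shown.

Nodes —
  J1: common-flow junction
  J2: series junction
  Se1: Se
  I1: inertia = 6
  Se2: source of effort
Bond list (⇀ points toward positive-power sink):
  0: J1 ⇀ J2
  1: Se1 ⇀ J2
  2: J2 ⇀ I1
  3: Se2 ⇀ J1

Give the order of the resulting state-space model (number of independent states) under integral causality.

#1 |J2  (Se1 fixes effort; stroke away)
#3 |J1  (Se2 fixes effort; stroke away)
#0 |J2  (J1: last free bond brings flow in)
#2 |I1  (J2: last free bond brings flow in)

1  (I1 all integral)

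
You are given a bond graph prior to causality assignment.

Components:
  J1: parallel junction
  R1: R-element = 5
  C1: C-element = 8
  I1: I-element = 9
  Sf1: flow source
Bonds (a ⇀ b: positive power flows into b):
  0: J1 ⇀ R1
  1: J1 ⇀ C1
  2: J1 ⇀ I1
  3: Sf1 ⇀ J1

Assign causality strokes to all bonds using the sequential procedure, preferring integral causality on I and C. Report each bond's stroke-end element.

β0 stroke→R1
β1 stroke→J1
β2 stroke→I1
β3 stroke→Sf1

β3 stroke→Sf1  (source Sf1 imposes f)
β1 stroke→J1  (prefer integral on C1)
β0 stroke→R1  (common-e at J1 fixed by 1)
β2 stroke→I1  (J1 effort already set via bond 1)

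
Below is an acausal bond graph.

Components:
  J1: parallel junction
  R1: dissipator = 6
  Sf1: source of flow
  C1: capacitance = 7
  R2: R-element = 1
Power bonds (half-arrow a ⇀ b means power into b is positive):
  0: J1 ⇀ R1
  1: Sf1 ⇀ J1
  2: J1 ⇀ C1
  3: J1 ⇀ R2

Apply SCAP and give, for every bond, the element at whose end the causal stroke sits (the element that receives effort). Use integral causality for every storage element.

#0 stroke→R1
#1 stroke→Sf1
#2 stroke→J1
#3 stroke→R2

bond 1 →Sf1  (source Sf1 imposes f)
bond 2 →J1  (C1: C, integral causality)
bond 0 →R1  (J1: bond 2 brought effort, rest push out)
bond 3 →R2  (J1 effort already set via bond 2)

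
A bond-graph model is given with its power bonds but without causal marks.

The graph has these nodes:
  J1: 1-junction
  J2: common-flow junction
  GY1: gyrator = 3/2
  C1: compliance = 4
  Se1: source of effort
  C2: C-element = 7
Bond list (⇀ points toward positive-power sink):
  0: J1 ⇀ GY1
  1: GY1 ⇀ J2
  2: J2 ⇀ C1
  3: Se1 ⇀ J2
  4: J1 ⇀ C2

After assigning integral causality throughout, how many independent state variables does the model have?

#3 |J2  (Se1 (Se) sets effort on bond)
#2 |J2  (prefer integral on C1)
#1 |GY1  (J2: last free bond brings flow in)
#0 |GY1  (GY1: gyrator matches bond 1)
#4 |J1  (common-f at J1 fixed by 0)

2  (C1, C2 all integral)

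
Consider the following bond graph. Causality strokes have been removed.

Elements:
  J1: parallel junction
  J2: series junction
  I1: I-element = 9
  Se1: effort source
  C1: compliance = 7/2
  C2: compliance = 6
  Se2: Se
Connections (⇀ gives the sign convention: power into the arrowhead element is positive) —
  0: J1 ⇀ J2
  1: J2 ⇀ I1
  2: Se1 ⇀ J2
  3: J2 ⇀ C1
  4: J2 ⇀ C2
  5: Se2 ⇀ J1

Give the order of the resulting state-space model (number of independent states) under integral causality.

#2 |J2  (Se1: effort source, stroke at far end)
#5 |J1  (source Se2 imposes e)
#0 |J2  (J1 effort already set via bond 5)
#1 |I1  (I1 outputs flow p/I1)
#3 |J2  (common-f at J2 fixed by 1)
#4 |J2  (1-jn J2 has f-setter on 1)

3  (C1, C2, I1 all integral)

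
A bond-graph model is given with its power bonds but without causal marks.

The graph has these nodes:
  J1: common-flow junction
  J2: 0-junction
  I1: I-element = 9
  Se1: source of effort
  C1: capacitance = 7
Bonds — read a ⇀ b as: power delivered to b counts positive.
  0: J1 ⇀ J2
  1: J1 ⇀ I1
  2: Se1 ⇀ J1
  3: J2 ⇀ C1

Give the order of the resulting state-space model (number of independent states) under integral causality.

β2 |J1  (Se1 fixes effort; stroke away)
β1 |I1  (prefer integral on I1)
β0 |J1  (J1 flow already set via bond 1)
β3 |J2  (closing 0-jn rule on J2)

2  (C1, I1 all integral)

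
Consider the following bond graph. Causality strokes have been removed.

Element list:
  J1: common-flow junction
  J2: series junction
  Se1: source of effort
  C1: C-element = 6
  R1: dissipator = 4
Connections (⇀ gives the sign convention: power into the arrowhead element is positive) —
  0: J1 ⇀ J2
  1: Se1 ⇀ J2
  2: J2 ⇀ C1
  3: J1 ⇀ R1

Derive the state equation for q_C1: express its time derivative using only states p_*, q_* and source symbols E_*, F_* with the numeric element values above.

dq_C1/dt = E_Se1/4 - q_C1/24

b1 stroke→J2  (Se1 fixes effort; stroke away)
b2 stroke→J2  (C1 integral (e out))
b0 stroke→J1  (J2 needs exactly one f-in)
b3 stroke→R1  (J1: last free bond brings flow in)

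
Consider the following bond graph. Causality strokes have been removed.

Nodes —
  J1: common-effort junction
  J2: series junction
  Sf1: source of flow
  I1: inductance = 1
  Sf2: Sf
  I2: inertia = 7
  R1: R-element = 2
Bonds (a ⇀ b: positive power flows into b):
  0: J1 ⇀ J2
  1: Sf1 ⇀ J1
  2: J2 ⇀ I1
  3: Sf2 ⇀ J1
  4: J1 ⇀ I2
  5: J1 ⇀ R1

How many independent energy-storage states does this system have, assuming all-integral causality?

b1 stroke at Sf1  (Sf1 (Sf) sets flow on bond)
b3 stroke at Sf2  (Sf2 (Sf) sets flow on bond)
b2 stroke at I1  (I1 integral (f out))
b0 stroke at J2  (common-f at J2 fixed by 2)
b4 stroke at I2  (prefer integral on I2)
b5 stroke at J1  (only one effort-in slot at J1)

2  (I1, I2 all integral)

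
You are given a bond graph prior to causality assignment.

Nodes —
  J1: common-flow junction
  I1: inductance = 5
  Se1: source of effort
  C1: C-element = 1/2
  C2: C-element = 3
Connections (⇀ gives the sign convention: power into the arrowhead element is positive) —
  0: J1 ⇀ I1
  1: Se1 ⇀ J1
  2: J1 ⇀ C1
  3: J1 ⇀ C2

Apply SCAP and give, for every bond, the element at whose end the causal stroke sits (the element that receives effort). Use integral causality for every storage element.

b1 →J1  (source Se1 imposes e)
b0 →I1  (I1 integral (f out))
b2 →J1  (1-jn J1 has f-setter on 0)
b3 →J1  (common-f at J1 fixed by 0)

β0 →I1
β1 →J1
β2 →J1
β3 →J1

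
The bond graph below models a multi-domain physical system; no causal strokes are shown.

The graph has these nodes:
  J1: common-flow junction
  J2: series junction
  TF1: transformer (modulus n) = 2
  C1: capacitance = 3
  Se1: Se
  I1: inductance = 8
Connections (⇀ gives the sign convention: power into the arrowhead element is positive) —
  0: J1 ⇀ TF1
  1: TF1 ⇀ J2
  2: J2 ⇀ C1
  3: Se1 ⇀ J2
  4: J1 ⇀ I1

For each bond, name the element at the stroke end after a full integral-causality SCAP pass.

β0 |J1
β1 |TF1
β2 |J2
β3 |J2
β4 |I1

b3 |J2  (source Se1 imposes e)
b2 |J2  (C1: C, integral causality)
b1 |TF1  (J2 needs exactly one f-in)
b0 |J1  (through TF1, causality passes straight; one stroke at TF1)
b4 |I1  (closing 1-jn rule on J1)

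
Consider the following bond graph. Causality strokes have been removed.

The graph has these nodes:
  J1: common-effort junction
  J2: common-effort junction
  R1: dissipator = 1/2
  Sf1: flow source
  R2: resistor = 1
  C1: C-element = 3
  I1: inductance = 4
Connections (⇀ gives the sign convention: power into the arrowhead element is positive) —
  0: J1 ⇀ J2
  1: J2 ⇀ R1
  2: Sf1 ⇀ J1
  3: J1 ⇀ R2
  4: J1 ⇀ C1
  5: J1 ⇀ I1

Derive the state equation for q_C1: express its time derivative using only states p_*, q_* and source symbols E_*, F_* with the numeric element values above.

β2 stroke at Sf1  (Sf1: flow source, stroke at near end)
β4 stroke at J1  (C1 integral (e out))
β0 stroke at J2  (0-jn J1 has e-setter on 4)
β3 stroke at R2  (J1: bond 4 brought effort, rest push out)
β5 stroke at I1  (J1: bond 4 brought effort, rest push out)
β1 stroke at R1  (J2 effort already set via bond 0)

dq_C1/dt = F_Sf1 - p_I1/4 - q_C1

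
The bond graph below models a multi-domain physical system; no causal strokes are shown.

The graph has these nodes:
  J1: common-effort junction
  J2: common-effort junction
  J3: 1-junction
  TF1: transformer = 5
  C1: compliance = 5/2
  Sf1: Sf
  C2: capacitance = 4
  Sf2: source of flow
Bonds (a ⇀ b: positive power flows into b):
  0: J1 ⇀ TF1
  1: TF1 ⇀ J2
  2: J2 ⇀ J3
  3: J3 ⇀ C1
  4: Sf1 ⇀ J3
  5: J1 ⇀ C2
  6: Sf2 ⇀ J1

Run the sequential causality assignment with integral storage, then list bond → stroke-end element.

bond 4 |Sf1  (Sf1 (Sf) sets flow on bond)
bond 6 |Sf2  (Sf2: flow source, stroke at near end)
bond 2 |J3  (1-jn J3 has f-setter on 4)
bond 3 |J3  (common-f at J3 fixed by 4)
bond 1 |J2  (J2: last free bond brings effort in)
bond 0 |TF1  (through TF1, causality passes straight; one stroke at TF1)
bond 5 |J1  (J1 needs exactly one e-in)

bond 0 →TF1
bond 1 →J2
bond 2 →J3
bond 3 →J3
bond 4 →Sf1
bond 5 →J1
bond 6 →Sf2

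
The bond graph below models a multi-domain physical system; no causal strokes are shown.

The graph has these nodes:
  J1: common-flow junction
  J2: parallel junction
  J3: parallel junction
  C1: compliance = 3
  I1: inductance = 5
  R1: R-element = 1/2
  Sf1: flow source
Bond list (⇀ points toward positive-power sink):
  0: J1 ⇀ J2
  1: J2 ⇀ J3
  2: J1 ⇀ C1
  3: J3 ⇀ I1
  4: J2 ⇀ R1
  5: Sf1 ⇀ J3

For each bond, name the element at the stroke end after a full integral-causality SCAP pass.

#0 |J2
#1 |J3
#2 |J1
#3 |I1
#4 |R1
#5 |Sf1

β5 stroke→Sf1  (source Sf1 imposes f)
β2 stroke→J1  (C1: C, integral causality)
β0 stroke→J2  (only one flow-in slot at J1)
β1 stroke→J3  (0-jn J2 has e-setter on 0)
β4 stroke→R1  (J2 effort already set via bond 0)
β3 stroke→I1  (common-e at J3 fixed by 1)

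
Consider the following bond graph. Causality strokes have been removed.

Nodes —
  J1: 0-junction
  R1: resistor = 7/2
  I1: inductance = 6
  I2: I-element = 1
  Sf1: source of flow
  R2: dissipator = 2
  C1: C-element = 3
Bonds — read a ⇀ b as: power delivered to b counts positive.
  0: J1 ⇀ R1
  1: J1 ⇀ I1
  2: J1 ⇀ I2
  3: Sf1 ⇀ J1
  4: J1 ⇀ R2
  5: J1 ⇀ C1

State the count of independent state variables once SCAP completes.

b3 stroke at Sf1  (Sf1 (Sf) sets flow on bond)
b1 stroke at I1  (prefer integral on I1)
b2 stroke at I2  (I2 integral (f out))
b5 stroke at J1  (C1 integral (e out))
b0 stroke at R1  (0-jn J1 has e-setter on 5)
b4 stroke at R2  (J1: bond 5 brought effort, rest push out)

3  (C1, I1, I2 all integral)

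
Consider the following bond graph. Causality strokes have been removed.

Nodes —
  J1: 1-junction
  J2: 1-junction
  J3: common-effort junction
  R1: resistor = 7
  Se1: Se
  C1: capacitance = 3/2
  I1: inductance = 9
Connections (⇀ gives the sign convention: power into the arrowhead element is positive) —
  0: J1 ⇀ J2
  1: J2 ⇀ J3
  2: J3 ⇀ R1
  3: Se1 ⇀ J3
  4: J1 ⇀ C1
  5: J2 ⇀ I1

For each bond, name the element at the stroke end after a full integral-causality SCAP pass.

#0 |J2
#1 |J2
#2 |R1
#3 |J3
#4 |J1
#5 |I1

β3 →J3  (Se1 (Se) sets effort on bond)
β1 →J2  (0-jn J3 has e-setter on 3)
β2 →R1  (J3: bond 3 brought effort, rest push out)
β4 →J1  (C1 outputs effort q/C1)
β0 →J2  (closing 1-jn rule on J1)
β5 →I1  (J2: last free bond brings flow in)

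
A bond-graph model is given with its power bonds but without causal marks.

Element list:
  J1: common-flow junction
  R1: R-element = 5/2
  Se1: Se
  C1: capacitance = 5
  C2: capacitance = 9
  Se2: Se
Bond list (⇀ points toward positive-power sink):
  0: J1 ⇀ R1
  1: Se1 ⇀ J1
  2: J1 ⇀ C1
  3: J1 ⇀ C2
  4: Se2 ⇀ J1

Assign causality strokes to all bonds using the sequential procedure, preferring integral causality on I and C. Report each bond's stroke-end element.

b0 stroke→R1
b1 stroke→J1
b2 stroke→J1
b3 stroke→J1
b4 stroke→J1

bond 1 |J1  (source Se1 imposes e)
bond 4 |J1  (source Se2 imposes e)
bond 2 |J1  (prefer integral on C1)
bond 3 |J1  (C2: C, integral causality)
bond 0 |R1  (J1 needs exactly one f-in)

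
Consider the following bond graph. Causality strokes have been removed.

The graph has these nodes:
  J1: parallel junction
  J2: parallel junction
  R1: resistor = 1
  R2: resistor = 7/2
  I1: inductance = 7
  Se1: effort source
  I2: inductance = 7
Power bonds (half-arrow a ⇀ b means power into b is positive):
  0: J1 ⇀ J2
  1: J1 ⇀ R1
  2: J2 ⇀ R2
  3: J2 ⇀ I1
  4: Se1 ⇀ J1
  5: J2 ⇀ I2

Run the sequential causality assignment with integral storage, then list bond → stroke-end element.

b4 stroke at J1  (Se1 fixes effort; stroke away)
b0 stroke at J2  (J1 effort already set via bond 4)
b1 stroke at R1  (J1 effort already set via bond 4)
b2 stroke at R2  (J2 effort already set via bond 0)
b3 stroke at I1  (J2 effort already set via bond 0)
b5 stroke at I2  (J2: bond 0 brought effort, rest push out)

#0 →J2
#1 →R1
#2 →R2
#3 →I1
#4 →J1
#5 →I2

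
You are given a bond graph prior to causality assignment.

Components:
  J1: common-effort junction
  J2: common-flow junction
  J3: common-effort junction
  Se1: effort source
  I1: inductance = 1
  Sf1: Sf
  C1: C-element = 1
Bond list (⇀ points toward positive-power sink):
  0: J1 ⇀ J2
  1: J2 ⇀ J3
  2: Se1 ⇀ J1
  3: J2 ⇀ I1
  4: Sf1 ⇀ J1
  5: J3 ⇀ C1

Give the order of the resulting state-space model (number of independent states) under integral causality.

2  (C1, I1 all integral)

#2 stroke→J1  (Se1 (Se) sets effort on bond)
#4 stroke→Sf1  (source Sf1 imposes f)
#0 stroke→J2  (J1 effort already set via bond 2)
#3 stroke→I1  (I1: I, integral causality)
#1 stroke→J2  (1-jn J2 has f-setter on 3)
#5 stroke→J3  (J3: last free bond brings effort in)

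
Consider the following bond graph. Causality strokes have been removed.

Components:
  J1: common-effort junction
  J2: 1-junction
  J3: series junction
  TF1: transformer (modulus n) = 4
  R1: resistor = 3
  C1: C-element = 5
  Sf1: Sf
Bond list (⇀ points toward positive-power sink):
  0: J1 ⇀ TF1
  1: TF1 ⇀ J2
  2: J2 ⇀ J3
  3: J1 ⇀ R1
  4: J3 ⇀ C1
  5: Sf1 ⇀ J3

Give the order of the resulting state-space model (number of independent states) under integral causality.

b5 →Sf1  (Sf1 (Sf) sets flow on bond)
b2 →J3  (J3 flow already set via bond 5)
b4 →J3  (J3: bond 5 brought flow, rest push out)
b1 →J2  (common-f at J2 fixed by 2)
b0 →TF1  (TF1 one-in-one-out from 1)
b3 →J1  (J1 needs exactly one e-in)

1  (C1 all integral)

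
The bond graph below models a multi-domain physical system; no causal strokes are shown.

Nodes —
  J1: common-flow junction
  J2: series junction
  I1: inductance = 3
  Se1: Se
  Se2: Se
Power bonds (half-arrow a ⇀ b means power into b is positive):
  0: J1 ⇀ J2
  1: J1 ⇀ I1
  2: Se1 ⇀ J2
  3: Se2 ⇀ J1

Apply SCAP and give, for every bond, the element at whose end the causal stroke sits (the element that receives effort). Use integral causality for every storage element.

bond 2 →J2  (Se1 fixes effort; stroke away)
bond 3 →J1  (source Se2 imposes e)
bond 0 →J1  (J2: last free bond brings flow in)
bond 1 →I1  (J1 needs exactly one f-in)

b0 stroke at J1
b1 stroke at I1
b2 stroke at J2
b3 stroke at J1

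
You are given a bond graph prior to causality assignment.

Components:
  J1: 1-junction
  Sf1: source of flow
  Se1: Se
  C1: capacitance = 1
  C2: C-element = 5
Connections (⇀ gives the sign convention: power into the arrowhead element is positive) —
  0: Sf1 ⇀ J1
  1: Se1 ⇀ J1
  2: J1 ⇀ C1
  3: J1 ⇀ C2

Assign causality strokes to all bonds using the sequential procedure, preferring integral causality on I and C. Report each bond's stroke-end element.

#0 →Sf1  (Sf1 fixes flow; stroke at Sf1)
#1 →J1  (Se1 (Se) sets effort on bond)
#2 →J1  (J1: bond 0 brought flow, rest push out)
#3 →J1  (1-jn J1 has f-setter on 0)

b0 stroke→Sf1
b1 stroke→J1
b2 stroke→J1
b3 stroke→J1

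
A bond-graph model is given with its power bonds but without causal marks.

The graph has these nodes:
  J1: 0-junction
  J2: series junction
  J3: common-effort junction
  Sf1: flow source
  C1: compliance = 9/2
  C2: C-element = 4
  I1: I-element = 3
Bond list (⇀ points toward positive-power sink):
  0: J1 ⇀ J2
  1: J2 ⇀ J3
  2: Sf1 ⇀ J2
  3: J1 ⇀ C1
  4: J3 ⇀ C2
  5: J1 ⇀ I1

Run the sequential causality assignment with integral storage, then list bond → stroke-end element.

#0 stroke→J2
#1 stroke→J2
#2 stroke→Sf1
#3 stroke→J1
#4 stroke→J3
#5 stroke→I1

bond 2 stroke→Sf1  (Sf1: flow source, stroke at near end)
bond 0 stroke→J2  (J2: bond 2 brought flow, rest push out)
bond 1 stroke→J2  (1-jn J2 has f-setter on 2)
bond 4 stroke→J3  (closing 0-jn rule on J3)
bond 3 stroke→J1  (prefer integral on C1)
bond 5 stroke→I1  (common-e at J1 fixed by 3)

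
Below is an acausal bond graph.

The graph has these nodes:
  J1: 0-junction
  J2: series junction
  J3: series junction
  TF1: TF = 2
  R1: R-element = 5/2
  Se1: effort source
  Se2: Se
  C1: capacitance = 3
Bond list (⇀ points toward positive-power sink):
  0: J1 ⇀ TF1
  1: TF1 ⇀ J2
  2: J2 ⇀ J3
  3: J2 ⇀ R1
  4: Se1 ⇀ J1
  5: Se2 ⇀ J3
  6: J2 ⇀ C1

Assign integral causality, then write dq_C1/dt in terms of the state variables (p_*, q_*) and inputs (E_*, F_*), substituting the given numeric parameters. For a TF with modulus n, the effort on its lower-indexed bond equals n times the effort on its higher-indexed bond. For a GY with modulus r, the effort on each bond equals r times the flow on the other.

b4 stroke at J1  (source Se1 imposes e)
b5 stroke at J3  (source Se2 imposes e)
b0 stroke at TF1  (common-e at J1 fixed by 4)
b2 stroke at J2  (J3: last free bond brings flow in)
b1 stroke at J2  (TF TF1: opposite of bond 0)
b6 stroke at J2  (C1: C, integral causality)
b3 stroke at R1  (J2 needs exactly one f-in)

dq_C1/dt = E_Se1/5 + 2*E_Se2/5 - 2*q_C1/15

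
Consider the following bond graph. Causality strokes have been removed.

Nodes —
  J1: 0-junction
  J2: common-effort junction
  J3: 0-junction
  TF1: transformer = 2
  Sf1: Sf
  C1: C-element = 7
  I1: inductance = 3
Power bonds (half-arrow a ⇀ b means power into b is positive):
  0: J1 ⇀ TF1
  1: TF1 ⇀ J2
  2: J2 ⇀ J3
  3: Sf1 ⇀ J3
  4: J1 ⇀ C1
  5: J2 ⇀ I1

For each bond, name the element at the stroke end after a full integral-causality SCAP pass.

bond 0 |TF1
bond 1 |J2
bond 2 |J3
bond 3 |Sf1
bond 4 |J1
bond 5 |I1

bond 3 |Sf1  (Sf1: flow source, stroke at near end)
bond 2 |J3  (J3: last free bond brings effort in)
bond 4 |J1  (C1 outputs effort q/C1)
bond 0 |TF1  (J1: bond 4 brought effort, rest push out)
bond 1 |J2  (TF1 one-in-one-out from 0)
bond 5 |I1  (0-jn J2 has e-setter on 1)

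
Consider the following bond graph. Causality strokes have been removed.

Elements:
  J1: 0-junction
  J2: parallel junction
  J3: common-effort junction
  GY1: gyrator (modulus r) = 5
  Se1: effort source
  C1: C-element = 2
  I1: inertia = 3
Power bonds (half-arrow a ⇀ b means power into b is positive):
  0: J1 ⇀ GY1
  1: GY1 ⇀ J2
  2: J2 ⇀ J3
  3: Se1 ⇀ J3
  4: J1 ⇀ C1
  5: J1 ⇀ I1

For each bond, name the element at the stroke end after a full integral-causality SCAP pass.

b3 stroke at J3  (source Se1 imposes e)
b2 stroke at J2  (J3 effort already set via bond 3)
b1 stroke at GY1  (J2 effort already set via bond 2)
b0 stroke at GY1  (GY1: gyrator matches bond 1)
b4 stroke at J1  (prefer integral on C1)
b5 stroke at I1  (common-e at J1 fixed by 4)

#0 stroke at GY1
#1 stroke at GY1
#2 stroke at J2
#3 stroke at J3
#4 stroke at J1
#5 stroke at I1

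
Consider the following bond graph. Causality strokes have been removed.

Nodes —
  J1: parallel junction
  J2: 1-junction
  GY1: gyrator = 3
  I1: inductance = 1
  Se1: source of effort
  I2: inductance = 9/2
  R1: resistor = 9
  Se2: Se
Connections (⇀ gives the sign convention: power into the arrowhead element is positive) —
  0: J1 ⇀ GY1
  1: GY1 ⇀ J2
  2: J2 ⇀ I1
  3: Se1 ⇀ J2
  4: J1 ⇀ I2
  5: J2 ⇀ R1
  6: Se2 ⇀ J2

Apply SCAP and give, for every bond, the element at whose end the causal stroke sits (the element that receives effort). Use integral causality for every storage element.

b0 →J1
b1 →J2
b2 →I1
b3 →J2
b4 →I2
b5 →J2
b6 →J2

bond 3 →J2  (source Se1 imposes e)
bond 6 →J2  (Se2 fixes effort; stroke away)
bond 2 →I1  (I1: I, integral causality)
bond 1 →J2  (1-jn J2 has f-setter on 2)
bond 5 →J2  (J2 flow already set via bond 2)
bond 0 →J1  (GY GY1: same side as bond 1)
bond 4 →I2  (0-jn J1 has e-setter on 0)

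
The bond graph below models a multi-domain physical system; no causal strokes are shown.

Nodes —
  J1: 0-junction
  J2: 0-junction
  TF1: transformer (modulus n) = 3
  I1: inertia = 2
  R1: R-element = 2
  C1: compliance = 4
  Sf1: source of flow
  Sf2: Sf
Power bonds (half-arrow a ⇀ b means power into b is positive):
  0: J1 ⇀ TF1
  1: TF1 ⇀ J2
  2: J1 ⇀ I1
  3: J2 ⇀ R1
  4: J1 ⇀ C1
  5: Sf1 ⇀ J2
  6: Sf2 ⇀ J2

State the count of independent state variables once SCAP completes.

#5 stroke→Sf1  (source Sf1 imposes f)
#6 stroke→Sf2  (Sf2 fixes flow; stroke at Sf2)
#2 stroke→I1  (prefer integral on I1)
#4 stroke→J1  (C1 integral (e out))
#0 stroke→TF1  (J1 effort already set via bond 4)
#1 stroke→J2  (TF1: transformer flips bond 0)
#3 stroke→R1  (common-e at J2 fixed by 1)

2  (C1, I1 all integral)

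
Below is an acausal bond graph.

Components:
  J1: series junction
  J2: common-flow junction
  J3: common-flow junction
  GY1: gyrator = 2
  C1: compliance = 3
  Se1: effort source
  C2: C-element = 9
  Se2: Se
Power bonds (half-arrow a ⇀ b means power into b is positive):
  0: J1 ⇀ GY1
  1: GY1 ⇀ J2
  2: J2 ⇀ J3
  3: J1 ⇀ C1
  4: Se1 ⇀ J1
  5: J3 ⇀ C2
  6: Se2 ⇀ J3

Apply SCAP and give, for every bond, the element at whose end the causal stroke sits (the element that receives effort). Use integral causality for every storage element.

β4 |J1  (Se1 fixes effort; stroke away)
β6 |J3  (source Se2 imposes e)
β3 |J1  (C1 integral (e out))
β0 |GY1  (J1: last free bond brings flow in)
β1 |GY1  (through GY1, causality inverts; strokes same side of GY1)
β2 |J2  (common-f at J2 fixed by 1)
β5 |J3  (common-f at J3 fixed by 2)

β0 stroke→GY1
β1 stroke→GY1
β2 stroke→J2
β3 stroke→J1
β4 stroke→J1
β5 stroke→J3
β6 stroke→J3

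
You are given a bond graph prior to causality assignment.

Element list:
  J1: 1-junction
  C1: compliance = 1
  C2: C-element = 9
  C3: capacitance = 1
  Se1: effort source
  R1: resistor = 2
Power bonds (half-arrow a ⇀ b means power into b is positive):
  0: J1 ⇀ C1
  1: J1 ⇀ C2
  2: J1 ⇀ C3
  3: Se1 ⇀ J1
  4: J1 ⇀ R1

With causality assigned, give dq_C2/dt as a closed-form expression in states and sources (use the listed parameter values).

bond 3 stroke→J1  (Se1 fixes effort; stroke away)
bond 0 stroke→J1  (C1 integral (e out))
bond 1 stroke→J1  (C2 integral (e out))
bond 2 stroke→J1  (prefer integral on C3)
bond 4 stroke→R1  (only one flow-in slot at J1)

dq_C2/dt = E_Se1/2 - q_C1/2 - q_C2/18 - q_C3/2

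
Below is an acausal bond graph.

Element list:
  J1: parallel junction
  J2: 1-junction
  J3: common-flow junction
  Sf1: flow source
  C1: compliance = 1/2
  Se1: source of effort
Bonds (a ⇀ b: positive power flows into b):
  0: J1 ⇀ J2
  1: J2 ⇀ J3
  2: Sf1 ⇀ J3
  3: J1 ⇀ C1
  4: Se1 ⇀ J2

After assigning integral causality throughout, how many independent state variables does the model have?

1  (C1 all integral)

b2 stroke→Sf1  (Sf1 fixes flow; stroke at Sf1)
b4 stroke→J2  (Se1 fixes effort; stroke away)
b1 stroke→J3  (common-f at J3 fixed by 2)
b0 stroke→J2  (J2 flow already set via bond 1)
b3 stroke→J1  (closing 0-jn rule on J1)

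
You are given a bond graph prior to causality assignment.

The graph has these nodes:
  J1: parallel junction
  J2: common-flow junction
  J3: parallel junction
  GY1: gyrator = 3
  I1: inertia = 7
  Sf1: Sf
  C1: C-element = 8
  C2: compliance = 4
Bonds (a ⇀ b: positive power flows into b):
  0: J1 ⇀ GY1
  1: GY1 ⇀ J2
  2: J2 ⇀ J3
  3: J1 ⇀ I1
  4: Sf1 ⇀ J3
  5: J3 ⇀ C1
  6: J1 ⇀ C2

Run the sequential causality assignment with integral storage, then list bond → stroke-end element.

b0 |GY1
b1 |GY1
b2 |J2
b3 |I1
b4 |Sf1
b5 |J3
b6 |J1

bond 4 stroke at Sf1  (Sf1: flow source, stroke at near end)
bond 3 stroke at I1  (I1: I, integral causality)
bond 5 stroke at J3  (C1 outputs effort q/C1)
bond 2 stroke at J2  (J3 effort already set via bond 5)
bond 1 stroke at GY1  (J2: last free bond brings flow in)
bond 0 stroke at GY1  (GY1: gyrator matches bond 1)
bond 6 stroke at J1  (J1 needs exactly one e-in)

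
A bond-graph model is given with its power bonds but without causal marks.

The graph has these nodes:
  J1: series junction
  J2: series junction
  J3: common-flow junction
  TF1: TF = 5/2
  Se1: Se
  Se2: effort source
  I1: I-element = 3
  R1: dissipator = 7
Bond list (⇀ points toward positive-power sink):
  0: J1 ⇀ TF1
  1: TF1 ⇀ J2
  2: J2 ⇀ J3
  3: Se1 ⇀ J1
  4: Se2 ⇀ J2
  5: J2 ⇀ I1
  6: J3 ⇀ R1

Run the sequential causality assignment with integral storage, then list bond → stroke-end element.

β0 →TF1
β1 →J2
β2 →J2
β3 →J1
β4 →J2
β5 →I1
β6 →J3

β3 stroke→J1  (source Se1 imposes e)
β4 stroke→J2  (Se2 (Se) sets effort on bond)
β0 stroke→TF1  (J1 needs exactly one f-in)
β1 stroke→J2  (TF1 one-in-one-out from 0)
β5 stroke→I1  (I1: I, integral causality)
β2 stroke→J2  (J2 flow already set via bond 5)
β6 stroke→J3  (J3: bond 2 brought flow, rest push out)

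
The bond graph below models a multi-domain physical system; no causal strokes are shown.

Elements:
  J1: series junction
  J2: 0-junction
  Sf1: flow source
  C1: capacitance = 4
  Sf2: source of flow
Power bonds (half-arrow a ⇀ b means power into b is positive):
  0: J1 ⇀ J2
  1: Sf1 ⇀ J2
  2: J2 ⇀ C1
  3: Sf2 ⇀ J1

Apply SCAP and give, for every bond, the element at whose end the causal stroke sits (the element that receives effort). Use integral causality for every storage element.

β0 stroke→J1
β1 stroke→Sf1
β2 stroke→J2
β3 stroke→Sf2

bond 1 stroke at Sf1  (Sf1 (Sf) sets flow on bond)
bond 3 stroke at Sf2  (source Sf2 imposes f)
bond 0 stroke at J1  (J1: bond 3 brought flow, rest push out)
bond 2 stroke at J2  (closing 0-jn rule on J2)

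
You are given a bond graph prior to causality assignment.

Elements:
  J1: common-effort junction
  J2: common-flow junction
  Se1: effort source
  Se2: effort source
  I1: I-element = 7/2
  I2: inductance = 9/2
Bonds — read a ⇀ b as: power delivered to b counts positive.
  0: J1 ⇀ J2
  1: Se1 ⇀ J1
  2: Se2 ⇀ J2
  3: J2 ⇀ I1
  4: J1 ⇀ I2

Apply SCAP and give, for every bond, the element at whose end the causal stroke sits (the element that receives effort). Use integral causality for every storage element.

bond 0 |J2
bond 1 |J1
bond 2 |J2
bond 3 |I1
bond 4 |I2

b1 →J1  (Se1 (Se) sets effort on bond)
b2 →J2  (Se2 (Se) sets effort on bond)
b0 →J2  (J1 effort already set via bond 1)
b4 →I2  (J1: bond 1 brought effort, rest push out)
b3 →I1  (closing 1-jn rule on J2)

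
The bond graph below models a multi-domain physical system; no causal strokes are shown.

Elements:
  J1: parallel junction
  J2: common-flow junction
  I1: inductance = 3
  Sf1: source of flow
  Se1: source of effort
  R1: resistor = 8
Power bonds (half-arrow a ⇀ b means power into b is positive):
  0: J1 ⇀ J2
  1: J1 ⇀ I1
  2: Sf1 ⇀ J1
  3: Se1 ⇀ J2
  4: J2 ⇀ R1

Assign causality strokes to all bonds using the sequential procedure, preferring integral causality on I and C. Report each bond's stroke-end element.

b0 stroke at J1
b1 stroke at I1
b2 stroke at Sf1
b3 stroke at J2
b4 stroke at J2

#2 stroke→Sf1  (Sf1 fixes flow; stroke at Sf1)
#3 stroke→J2  (Se1 fixes effort; stroke away)
#1 stroke→I1  (I1 outputs flow p/I1)
#0 stroke→J1  (J1: last free bond brings effort in)
#4 stroke→J2  (J2: bond 0 brought flow, rest push out)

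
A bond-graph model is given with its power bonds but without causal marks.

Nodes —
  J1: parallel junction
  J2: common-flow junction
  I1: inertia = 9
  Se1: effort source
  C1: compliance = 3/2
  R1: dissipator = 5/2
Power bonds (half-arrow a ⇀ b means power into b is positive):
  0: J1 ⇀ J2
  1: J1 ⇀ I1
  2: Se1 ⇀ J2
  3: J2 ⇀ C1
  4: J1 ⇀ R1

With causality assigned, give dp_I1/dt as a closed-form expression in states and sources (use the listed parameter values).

dp_I1/dt = -E_Se1 + 2*q_C1/3

b2 →J2  (Se1: effort source, stroke at far end)
b1 →I1  (I1: I, integral causality)
b3 →J2  (prefer integral on C1)
b0 →J1  (J2: last free bond brings flow in)
b4 →R1  (J1: bond 0 brought effort, rest push out)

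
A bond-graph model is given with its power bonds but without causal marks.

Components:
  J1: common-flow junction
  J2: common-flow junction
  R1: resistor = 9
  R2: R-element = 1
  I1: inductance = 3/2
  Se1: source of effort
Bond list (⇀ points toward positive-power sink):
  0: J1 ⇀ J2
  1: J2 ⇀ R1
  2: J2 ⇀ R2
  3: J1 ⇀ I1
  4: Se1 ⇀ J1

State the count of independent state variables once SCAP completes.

1  (I1 all integral)

bond 4 |J1  (Se1 (Se) sets effort on bond)
bond 3 |I1  (I1: I, integral causality)
bond 0 |J1  (J1 flow already set via bond 3)
bond 1 |J2  (1-jn J2 has f-setter on 0)
bond 2 |J2  (1-jn J2 has f-setter on 0)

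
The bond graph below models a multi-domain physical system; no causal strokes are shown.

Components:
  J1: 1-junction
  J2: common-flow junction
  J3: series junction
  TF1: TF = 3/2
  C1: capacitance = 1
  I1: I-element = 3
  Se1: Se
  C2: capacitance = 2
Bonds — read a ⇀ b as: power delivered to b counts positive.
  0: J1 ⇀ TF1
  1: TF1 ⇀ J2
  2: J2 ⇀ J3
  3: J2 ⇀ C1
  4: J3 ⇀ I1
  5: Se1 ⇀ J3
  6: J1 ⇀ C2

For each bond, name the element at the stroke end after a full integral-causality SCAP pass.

b0 stroke→TF1
b1 stroke→J2
b2 stroke→J3
b3 stroke→J2
b4 stroke→I1
b5 stroke→J3
b6 stroke→J1

β5 stroke→J3  (Se1: effort source, stroke at far end)
β3 stroke→J2  (C1 integral (e out))
β4 stroke→I1  (I1 integral (f out))
β2 stroke→J3  (J3 flow already set via bond 4)
β1 stroke→J2  (1-jn J2 has f-setter on 2)
β0 stroke→TF1  (TF TF1: opposite of bond 1)
β6 stroke→J1  (1-jn J1 has f-setter on 0)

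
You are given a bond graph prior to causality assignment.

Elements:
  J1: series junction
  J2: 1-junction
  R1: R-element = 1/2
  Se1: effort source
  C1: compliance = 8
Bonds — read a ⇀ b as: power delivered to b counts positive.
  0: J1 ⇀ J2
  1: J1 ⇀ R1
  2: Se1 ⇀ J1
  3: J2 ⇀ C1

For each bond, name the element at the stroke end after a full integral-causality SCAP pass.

β0 stroke→J1
β1 stroke→R1
β2 stroke→J1
β3 stroke→J2

β2 stroke at J1  (source Se1 imposes e)
β3 stroke at J2  (C1 outputs effort q/C1)
β0 stroke at J1  (J2: last free bond brings flow in)
β1 stroke at R1  (J1: last free bond brings flow in)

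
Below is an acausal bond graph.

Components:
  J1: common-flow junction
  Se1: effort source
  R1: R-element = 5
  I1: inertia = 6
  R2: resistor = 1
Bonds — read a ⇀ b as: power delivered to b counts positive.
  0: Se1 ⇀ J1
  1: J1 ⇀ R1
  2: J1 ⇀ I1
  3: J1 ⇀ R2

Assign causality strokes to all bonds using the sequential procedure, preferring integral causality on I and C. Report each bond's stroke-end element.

bond 0 |J1
bond 1 |J1
bond 2 |I1
bond 3 |J1

β0 →J1  (Se1 (Se) sets effort on bond)
β2 →I1  (prefer integral on I1)
β1 →J1  (common-f at J1 fixed by 2)
β3 →J1  (J1 flow already set via bond 2)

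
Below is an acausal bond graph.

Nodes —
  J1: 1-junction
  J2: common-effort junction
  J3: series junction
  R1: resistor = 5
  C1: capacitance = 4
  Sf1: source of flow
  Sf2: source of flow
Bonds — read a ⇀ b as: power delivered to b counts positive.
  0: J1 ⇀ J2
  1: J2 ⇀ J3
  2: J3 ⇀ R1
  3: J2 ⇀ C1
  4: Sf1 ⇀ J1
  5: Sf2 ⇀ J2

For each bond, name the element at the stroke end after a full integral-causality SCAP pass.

bond 0 |J1
bond 1 |J3
bond 2 |R1
bond 3 |J2
bond 4 |Sf1
bond 5 |Sf2

β4 |Sf1  (source Sf1 imposes f)
β5 |Sf2  (Sf2 (Sf) sets flow on bond)
β0 |J1  (J1: bond 4 brought flow, rest push out)
β3 |J2  (C1 integral (e out))
β1 |J3  (0-jn J2 has e-setter on 3)
β2 |R1  (J3: last free bond brings flow in)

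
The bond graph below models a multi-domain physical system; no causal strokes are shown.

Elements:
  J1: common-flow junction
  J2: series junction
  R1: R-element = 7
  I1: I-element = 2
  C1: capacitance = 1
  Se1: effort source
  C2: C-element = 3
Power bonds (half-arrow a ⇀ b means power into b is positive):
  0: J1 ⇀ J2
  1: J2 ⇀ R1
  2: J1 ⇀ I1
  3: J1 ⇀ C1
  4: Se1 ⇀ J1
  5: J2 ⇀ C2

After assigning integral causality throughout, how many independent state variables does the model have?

3  (C1, C2, I1 all integral)

b4 |J1  (Se1: effort source, stroke at far end)
b2 |I1  (prefer integral on I1)
b0 |J1  (J1: bond 2 brought flow, rest push out)
b3 |J1  (1-jn J1 has f-setter on 2)
b1 |J2  (J2 flow already set via bond 0)
b5 |J2  (common-f at J2 fixed by 0)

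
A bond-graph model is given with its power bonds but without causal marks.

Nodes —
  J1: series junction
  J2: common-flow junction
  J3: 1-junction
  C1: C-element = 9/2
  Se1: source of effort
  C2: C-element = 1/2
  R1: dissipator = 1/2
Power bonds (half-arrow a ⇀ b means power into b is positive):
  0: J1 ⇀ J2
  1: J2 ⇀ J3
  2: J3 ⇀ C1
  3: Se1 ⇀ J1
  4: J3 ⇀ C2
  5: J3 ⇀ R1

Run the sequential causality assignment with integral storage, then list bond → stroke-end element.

b3 |J1  (Se1 fixes effort; stroke away)
b0 |J2  (J1: last free bond brings flow in)
b1 |J3  (only one flow-in slot at J2)
b2 |J3  (prefer integral on C1)
b4 |J3  (C2: C, integral causality)
b5 |R1  (J3 needs exactly one f-in)

b0 stroke at J2
b1 stroke at J3
b2 stroke at J3
b3 stroke at J1
b4 stroke at J3
b5 stroke at R1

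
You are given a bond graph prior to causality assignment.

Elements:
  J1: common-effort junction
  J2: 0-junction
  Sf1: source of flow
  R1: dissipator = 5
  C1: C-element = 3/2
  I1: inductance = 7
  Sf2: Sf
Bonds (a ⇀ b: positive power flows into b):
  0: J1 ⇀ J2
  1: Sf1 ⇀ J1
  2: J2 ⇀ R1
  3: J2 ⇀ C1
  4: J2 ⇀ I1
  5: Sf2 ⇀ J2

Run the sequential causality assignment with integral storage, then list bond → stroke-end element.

#1 stroke at Sf1  (Sf1: flow source, stroke at near end)
#5 stroke at Sf2  (Sf2 (Sf) sets flow on bond)
#0 stroke at J1  (only one effort-in slot at J1)
#3 stroke at J2  (C1: C, integral causality)
#2 stroke at R1  (J2: bond 3 brought effort, rest push out)
#4 stroke at I1  (0-jn J2 has e-setter on 3)

b0 stroke at J1
b1 stroke at Sf1
b2 stroke at R1
b3 stroke at J2
b4 stroke at I1
b5 stroke at Sf2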